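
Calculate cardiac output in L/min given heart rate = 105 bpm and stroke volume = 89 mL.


CO = HR * SV
CO = 105 * 89 / 1000
CO = 9.345 L/min


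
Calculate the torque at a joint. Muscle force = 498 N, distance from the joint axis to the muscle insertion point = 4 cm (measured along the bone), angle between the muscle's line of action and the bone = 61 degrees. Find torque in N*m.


Torque = F * d * sin(theta)   (moment arm = d*sin(theta))
d = 4 cm = 0.04 m
Torque = 498 * 0.04 * sin(61)
Torque = 17.42 N*m


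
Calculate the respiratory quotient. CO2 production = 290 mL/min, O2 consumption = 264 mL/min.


RQ = VCO2 / VO2
RQ = 290 / 264
RQ = 1.098


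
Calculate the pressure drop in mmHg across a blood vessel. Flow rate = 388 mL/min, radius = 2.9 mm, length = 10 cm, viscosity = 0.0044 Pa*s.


dP = 8*mu*L*Q / (pi*r^4)
Q = 388 mL/min = 6.46667e-06 m^3/s
dP = 102.443 Pa = 102.443 / 133.322 mmHg = 0.7684 mmHg


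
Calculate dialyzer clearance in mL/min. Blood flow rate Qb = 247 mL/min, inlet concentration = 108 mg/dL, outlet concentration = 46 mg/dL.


K = Qb * (Cb_in - Cb_out) / Cb_in
K = 247 * (108 - 46) / 108
K = 141.8 mL/min


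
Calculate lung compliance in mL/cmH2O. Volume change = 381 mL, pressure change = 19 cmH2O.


C = dV / dP
C = 381 / 19
C = 20.05 mL/cmH2O


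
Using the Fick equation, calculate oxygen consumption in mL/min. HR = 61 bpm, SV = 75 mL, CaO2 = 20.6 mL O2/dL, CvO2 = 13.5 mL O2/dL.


CO = HR*SV = 61*75/1000 = 4.575 L/min
a-v O2 diff = 20.6 - 13.5 = 7.1 mL/dL
VO2 = CO * (CaO2-CvO2) * 10 dL/L
VO2 = 4.575 * 7.1 * 10
VO2 = 324.8 mL/min


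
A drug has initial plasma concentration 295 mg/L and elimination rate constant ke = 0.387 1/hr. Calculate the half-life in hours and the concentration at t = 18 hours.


t_half = ln(2) / ke = 0.693147 / 0.387 = 1.791 hr
C(t) = C0 * exp(-ke*t) = 295 * exp(-0.387*18)
C(18) = 0.2783 mg/L


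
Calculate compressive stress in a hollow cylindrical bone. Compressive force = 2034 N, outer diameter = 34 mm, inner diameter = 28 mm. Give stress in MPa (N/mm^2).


A = pi*(r_o^2 - r_i^2)
r_o = 17 mm, r_i = 14 mm
A = 292.168 mm^2
sigma = F/A = 2034 / 292.168
sigma = 6.962 MPa


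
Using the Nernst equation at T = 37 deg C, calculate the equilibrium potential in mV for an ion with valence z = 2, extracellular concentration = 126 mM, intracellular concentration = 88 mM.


E = (RT/(zF)) * ln(C_out/C_in)
T = 37 + 273.15 = 310.15 K
E = (8.314 * 310.15 / (2 * 96485)) * ln(126/88)
E = 4.796 mV


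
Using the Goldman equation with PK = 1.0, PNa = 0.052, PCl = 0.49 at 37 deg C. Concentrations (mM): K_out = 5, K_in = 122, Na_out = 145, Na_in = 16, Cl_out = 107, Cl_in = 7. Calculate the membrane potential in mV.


Vm = (RT/F)*ln((PK*Ko + PNa*Nao + PCl*Cli)/(PK*Ki + PNa*Nai + PCl*Clo))
Numer = 15.97, Denom = 175.262
Vm = -64.02 mV


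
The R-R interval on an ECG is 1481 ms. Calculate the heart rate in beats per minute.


HR = 60 / RR_interval(s)
RR = 1481 ms = 1.481 s
HR = 60 / 1.481 = 40.51 bpm


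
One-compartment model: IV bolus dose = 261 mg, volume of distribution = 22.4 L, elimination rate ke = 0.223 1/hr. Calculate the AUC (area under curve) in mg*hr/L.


C0 = Dose/Vd = 261/22.4 = 11.6518 mg/L
AUC = C0/ke = 11.6518/0.223
AUC = 52.25 mg*hr/L


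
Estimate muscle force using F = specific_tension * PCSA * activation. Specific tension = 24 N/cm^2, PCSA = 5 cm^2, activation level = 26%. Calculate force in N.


F = sigma * PCSA * activation
F = 24 * 5 * 0.26
F = 31.2 N


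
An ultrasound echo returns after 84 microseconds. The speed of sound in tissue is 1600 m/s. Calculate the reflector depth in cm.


depth = c * t / 2
t = 84 us = 8.4000e-05 s
depth = 1600 * 8.4000e-05 / 2
depth = 0.0672 m = 6.72 cm


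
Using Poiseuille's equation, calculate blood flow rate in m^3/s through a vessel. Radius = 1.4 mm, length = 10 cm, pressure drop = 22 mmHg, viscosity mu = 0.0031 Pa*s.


Q = pi*r^4*dP / (8*mu*L)
r = 0.0014 m, L = 0.1 m
dP = 22 mmHg = 2933.084 Pa
Q = 1.4274e-05 m^3/s


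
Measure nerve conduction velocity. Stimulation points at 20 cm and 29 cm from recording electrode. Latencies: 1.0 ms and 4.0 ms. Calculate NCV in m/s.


Distance = (29 - 20) / 100 = 0.09 m
dt = (4.0 - 1.0) / 1000 = 0.003 s
NCV = dist / dt = 30 m/s


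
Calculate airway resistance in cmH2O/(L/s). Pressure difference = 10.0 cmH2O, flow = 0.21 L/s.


R = dP / flow
R = 10.0 / 0.21
R = 47.62 cmH2O/(L/s)


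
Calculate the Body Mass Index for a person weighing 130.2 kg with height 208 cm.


BMI = weight / height^2
height = 208 cm = 2.08 m
BMI = 130.2 / 2.08^2
BMI = 30.09 kg/m^2


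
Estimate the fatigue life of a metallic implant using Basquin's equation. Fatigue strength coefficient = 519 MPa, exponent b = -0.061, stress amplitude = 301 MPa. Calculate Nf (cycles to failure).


sigma_a = sigma_f' * (2Nf)^b
2Nf = (sigma_a/sigma_f')^(1/b)
2Nf = (301/519)^(1/-0.061)
2Nf = 7563.1491
Nf = 3782


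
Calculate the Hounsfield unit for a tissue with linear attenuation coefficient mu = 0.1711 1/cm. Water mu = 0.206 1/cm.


HU = ((mu_tissue - mu_water) / mu_water) * 1000
HU = ((0.1711 - 0.206) / 0.206) * 1000
HU = -169.4


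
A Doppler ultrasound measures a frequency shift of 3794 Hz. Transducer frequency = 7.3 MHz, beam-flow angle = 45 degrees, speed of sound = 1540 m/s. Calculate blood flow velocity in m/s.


v = fd * c / (2 * f0 * cos(theta))
v = 3794 * 1540 / (2 * 7.3000e+06 * cos(45))
v = 0.566 m/s


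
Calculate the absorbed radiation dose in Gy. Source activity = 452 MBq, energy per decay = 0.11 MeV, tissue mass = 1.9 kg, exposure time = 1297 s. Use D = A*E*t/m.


A = 452 MBq = 4.5200e+08 Bq
E = 0.11 MeV = 1.7622e-14 J
D = A*E*t/m = 4.5200e+08*1.7622e-14*1297/1.9
D = 0.005437 Gy


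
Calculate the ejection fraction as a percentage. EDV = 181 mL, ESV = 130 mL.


SV = EDV - ESV = 181 - 130 = 51 mL
EF = SV/EDV * 100 = 51/181 * 100
EF = 28.18%


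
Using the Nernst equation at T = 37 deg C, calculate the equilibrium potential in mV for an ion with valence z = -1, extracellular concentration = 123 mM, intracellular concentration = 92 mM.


E = (RT/(zF)) * ln(C_out/C_in)
T = 37 + 273.15 = 310.15 K
E = (8.314 * 310.15 / (-1 * 96485)) * ln(123/92)
E = -7.761 mV


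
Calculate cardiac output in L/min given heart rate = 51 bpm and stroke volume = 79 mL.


CO = HR * SV
CO = 51 * 79 / 1000
CO = 4.029 L/min


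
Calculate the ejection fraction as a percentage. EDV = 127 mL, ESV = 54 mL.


SV = EDV - ESV = 127 - 54 = 73 mL
EF = SV/EDV * 100 = 73/127 * 100
EF = 57.48%


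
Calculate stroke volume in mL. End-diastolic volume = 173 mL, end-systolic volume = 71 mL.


SV = EDV - ESV
SV = 173 - 71
SV = 102 mL


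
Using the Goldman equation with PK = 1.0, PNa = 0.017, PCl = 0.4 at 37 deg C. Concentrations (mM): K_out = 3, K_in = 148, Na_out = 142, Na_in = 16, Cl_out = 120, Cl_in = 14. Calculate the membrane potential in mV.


Vm = (RT/F)*ln((PK*Ko + PNa*Nao + PCl*Cli)/(PK*Ki + PNa*Nai + PCl*Clo))
Numer = 11.014, Denom = 196.272
Vm = -76.98 mV


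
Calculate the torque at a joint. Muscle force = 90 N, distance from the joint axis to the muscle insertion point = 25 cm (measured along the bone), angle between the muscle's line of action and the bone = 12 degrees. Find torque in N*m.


Torque = F * d * sin(theta)   (moment arm = d*sin(theta))
d = 25 cm = 0.25 m
Torque = 90 * 0.25 * sin(12)
Torque = 4.678 N*m


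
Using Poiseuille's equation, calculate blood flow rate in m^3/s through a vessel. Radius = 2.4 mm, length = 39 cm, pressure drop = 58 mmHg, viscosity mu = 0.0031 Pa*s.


Q = pi*r^4*dP / (8*mu*L)
r = 0.0024 m, L = 0.39 m
dP = 58 mmHg = 7732.676 Pa
Q = 8.3331e-05 m^3/s


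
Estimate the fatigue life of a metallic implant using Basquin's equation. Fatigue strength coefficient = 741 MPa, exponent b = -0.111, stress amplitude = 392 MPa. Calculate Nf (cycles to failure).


sigma_a = sigma_f' * (2Nf)^b
2Nf = (sigma_a/sigma_f')^(1/b)
2Nf = (392/741)^(1/-0.111)
2Nf = 309.94208
Nf = 155


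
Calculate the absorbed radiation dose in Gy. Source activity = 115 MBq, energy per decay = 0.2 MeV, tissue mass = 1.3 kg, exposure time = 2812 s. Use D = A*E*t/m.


A = 115 MBq = 1.1500e+08 Bq
E = 0.2 MeV = 3.204e-14 J
D = A*E*t/m = 1.1500e+08*3.204e-14*2812/1.3
D = 0.00797 Gy


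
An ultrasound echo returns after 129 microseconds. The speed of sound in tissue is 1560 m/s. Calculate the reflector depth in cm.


depth = c * t / 2
t = 129 us = 1.2900e-04 s
depth = 1560 * 1.2900e-04 / 2
depth = 0.10062 m = 10.062 cm


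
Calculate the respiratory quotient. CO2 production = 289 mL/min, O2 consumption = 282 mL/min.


RQ = VCO2 / VO2
RQ = 289 / 282
RQ = 1.025


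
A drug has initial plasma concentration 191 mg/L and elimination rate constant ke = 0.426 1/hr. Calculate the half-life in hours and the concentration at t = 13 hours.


t_half = ln(2) / ke = 0.693147 / 0.426 = 1.627 hr
C(t) = C0 * exp(-ke*t) = 191 * exp(-0.426*13)
C(13) = 0.7515 mg/L


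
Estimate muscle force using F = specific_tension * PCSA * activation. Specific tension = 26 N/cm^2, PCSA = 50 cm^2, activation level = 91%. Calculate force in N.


F = sigma * PCSA * activation
F = 26 * 50 * 0.91
F = 1183 N


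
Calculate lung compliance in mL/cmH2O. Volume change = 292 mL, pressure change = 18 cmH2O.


C = dV / dP
C = 292 / 18
C = 16.22 mL/cmH2O


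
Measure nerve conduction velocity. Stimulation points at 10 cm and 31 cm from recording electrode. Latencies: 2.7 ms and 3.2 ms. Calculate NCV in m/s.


Distance = (31 - 10) / 100 = 0.21 m
dt = (3.2 - 2.7) / 1000 = 5.0000e-04 s
NCV = dist / dt = 420 m/s


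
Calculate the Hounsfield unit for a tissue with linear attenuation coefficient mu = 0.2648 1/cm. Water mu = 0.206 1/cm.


HU = ((mu_tissue - mu_water) / mu_water) * 1000
HU = ((0.2648 - 0.206) / 0.206) * 1000
HU = 285.4


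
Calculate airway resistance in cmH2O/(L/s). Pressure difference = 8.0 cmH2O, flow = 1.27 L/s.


R = dP / flow
R = 8.0 / 1.27
R = 6.299 cmH2O/(L/s)


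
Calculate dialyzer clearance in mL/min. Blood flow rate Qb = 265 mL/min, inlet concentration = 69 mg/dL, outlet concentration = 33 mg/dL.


K = Qb * (Cb_in - Cb_out) / Cb_in
K = 265 * (69 - 33) / 69
K = 138.3 mL/min


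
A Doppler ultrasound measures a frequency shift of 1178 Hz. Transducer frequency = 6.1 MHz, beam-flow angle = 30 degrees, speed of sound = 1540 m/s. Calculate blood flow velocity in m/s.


v = fd * c / (2 * f0 * cos(theta))
v = 1178 * 1540 / (2 * 6.1000e+06 * cos(30))
v = 0.1717 m/s


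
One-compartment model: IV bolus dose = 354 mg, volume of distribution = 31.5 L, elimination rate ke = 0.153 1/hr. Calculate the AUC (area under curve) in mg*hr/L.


C0 = Dose/Vd = 354/31.5 = 11.2381 mg/L
AUC = C0/ke = 11.2381/0.153
AUC = 73.45 mg*hr/L


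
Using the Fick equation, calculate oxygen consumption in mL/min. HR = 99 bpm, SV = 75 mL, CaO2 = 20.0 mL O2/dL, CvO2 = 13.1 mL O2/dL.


CO = HR*SV = 99*75/1000 = 7.425 L/min
a-v O2 diff = 20.0 - 13.1 = 6.9 mL/dL
VO2 = CO * (CaO2-CvO2) * 10 dL/L
VO2 = 7.425 * 6.9 * 10
VO2 = 512.3 mL/min


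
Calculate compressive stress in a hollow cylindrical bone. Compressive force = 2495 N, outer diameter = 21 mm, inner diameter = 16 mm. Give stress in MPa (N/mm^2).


A = pi*(r_o^2 - r_i^2)
r_o = 10.5 mm, r_i = 8 mm
A = 145.299 mm^2
sigma = F/A = 2495 / 145.299
sigma = 17.17 MPa


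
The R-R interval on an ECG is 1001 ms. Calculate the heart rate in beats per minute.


HR = 60 / RR_interval(s)
RR = 1001 ms = 1.001 s
HR = 60 / 1.001 = 59.94 bpm


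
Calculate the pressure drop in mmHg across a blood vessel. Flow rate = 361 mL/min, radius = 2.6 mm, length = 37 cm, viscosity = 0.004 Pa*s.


dP = 8*mu*L*Q / (pi*r^4)
Q = 361 mL/min = 6.01667e-06 m^3/s
dP = 496.209 Pa = 496.209 / 133.322 mmHg = 3.722 mmHg


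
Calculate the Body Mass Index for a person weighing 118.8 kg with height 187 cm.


BMI = weight / height^2
height = 187 cm = 1.87 m
BMI = 118.8 / 1.87^2
BMI = 33.97 kg/m^2


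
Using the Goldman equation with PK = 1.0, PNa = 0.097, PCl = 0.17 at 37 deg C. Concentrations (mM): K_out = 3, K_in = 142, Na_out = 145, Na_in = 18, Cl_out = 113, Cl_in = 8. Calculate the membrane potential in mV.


Vm = (RT/F)*ln((PK*Ko + PNa*Nao + PCl*Cli)/(PK*Ki + PNa*Nai + PCl*Clo))
Numer = 18.425, Denom = 162.956
Vm = -58.25 mV


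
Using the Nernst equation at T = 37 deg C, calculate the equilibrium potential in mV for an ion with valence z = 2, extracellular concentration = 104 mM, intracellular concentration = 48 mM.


E = (RT/(zF)) * ln(C_out/C_in)
T = 37 + 273.15 = 310.15 K
E = (8.314 * 310.15 / (2 * 96485)) * ln(104/48)
E = 10.33 mV


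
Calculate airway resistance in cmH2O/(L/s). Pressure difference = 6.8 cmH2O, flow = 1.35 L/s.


R = dP / flow
R = 6.8 / 1.35
R = 5.037 cmH2O/(L/s)


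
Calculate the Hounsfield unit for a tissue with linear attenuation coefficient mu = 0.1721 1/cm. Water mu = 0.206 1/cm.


HU = ((mu_tissue - mu_water) / mu_water) * 1000
HU = ((0.1721 - 0.206) / 0.206) * 1000
HU = -164.6


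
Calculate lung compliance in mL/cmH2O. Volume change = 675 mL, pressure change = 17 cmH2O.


C = dV / dP
C = 675 / 17
C = 39.71 mL/cmH2O


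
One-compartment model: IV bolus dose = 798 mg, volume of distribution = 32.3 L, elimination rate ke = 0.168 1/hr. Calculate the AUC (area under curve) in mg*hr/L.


C0 = Dose/Vd = 798/32.3 = 24.7059 mg/L
AUC = C0/ke = 24.7059/0.168
AUC = 147.1 mg*hr/L


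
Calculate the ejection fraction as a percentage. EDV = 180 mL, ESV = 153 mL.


SV = EDV - ESV = 180 - 153 = 27 mL
EF = SV/EDV * 100 = 27/180 * 100
EF = 15%


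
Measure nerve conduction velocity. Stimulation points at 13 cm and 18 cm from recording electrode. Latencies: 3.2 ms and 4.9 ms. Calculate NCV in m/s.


Distance = (18 - 13) / 100 = 0.05 m
dt = (4.9 - 3.2) / 1000 = 0.0017 s
NCV = dist / dt = 29.41 m/s


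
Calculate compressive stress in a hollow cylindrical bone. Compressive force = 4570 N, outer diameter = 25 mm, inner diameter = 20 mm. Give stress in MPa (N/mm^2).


A = pi*(r_o^2 - r_i^2)
r_o = 12.5 mm, r_i = 10 mm
A = 176.715 mm^2
sigma = F/A = 4570 / 176.715
sigma = 25.86 MPa


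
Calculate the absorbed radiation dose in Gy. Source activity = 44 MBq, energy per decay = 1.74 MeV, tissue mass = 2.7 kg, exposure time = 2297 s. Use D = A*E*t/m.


A = 44 MBq = 4.4000e+07 Bq
E = 1.74 MeV = 2.78748e-13 J
D = A*E*t/m = 4.4000e+07*2.78748e-13*2297/2.7
D = 0.01043 Gy


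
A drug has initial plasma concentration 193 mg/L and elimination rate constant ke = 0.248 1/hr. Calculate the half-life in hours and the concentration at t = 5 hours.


t_half = ln(2) / ke = 0.693147 / 0.248 = 2.795 hr
C(t) = C0 * exp(-ke*t) = 193 * exp(-0.248*5)
C(5) = 55.85 mg/L


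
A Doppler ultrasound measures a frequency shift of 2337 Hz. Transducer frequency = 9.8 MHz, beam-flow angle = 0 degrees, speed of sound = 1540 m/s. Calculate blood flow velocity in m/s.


v = fd * c / (2 * f0 * cos(theta))
v = 2337 * 1540 / (2 * 9.8000e+06 * cos(0))
v = 0.1836 m/s


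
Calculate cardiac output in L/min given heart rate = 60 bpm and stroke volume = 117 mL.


CO = HR * SV
CO = 60 * 117 / 1000
CO = 7.02 L/min


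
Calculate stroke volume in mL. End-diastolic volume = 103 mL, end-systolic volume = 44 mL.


SV = EDV - ESV
SV = 103 - 44
SV = 59 mL


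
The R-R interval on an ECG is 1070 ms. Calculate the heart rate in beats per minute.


HR = 60 / RR_interval(s)
RR = 1070 ms = 1.07 s
HR = 60 / 1.07 = 56.07 bpm


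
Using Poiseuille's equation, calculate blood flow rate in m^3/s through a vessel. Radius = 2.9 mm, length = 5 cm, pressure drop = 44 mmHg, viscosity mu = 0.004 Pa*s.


Q = pi*r^4*dP / (8*mu*L)
r = 0.0029 m, L = 0.05 m
dP = 44 mmHg = 5866.168 Pa
Q = 8.1466e-04 m^3/s


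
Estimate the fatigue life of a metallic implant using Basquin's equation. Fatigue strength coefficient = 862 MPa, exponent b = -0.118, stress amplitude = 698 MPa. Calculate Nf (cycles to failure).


sigma_a = sigma_f' * (2Nf)^b
2Nf = (sigma_a/sigma_f')^(1/b)
2Nf = (698/862)^(1/-0.118)
2Nf = 5.9801288
Nf = 2.99


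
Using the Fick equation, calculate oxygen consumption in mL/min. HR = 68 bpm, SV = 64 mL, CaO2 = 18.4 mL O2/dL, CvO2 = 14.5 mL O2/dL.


CO = HR*SV = 68*64/1000 = 4.352 L/min
a-v O2 diff = 18.4 - 14.5 = 3.9 mL/dL
VO2 = CO * (CaO2-CvO2) * 10 dL/L
VO2 = 4.352 * 3.9 * 10
VO2 = 169.7 mL/min


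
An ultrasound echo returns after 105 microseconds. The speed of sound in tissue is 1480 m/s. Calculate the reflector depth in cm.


depth = c * t / 2
t = 105 us = 1.0500e-04 s
depth = 1480 * 1.0500e-04 / 2
depth = 0.0777 m = 7.77 cm


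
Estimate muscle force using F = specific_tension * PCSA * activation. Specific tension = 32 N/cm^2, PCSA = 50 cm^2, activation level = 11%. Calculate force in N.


F = sigma * PCSA * activation
F = 32 * 50 * 0.11
F = 176 N


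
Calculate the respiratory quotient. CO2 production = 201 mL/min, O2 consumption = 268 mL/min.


RQ = VCO2 / VO2
RQ = 201 / 268
RQ = 0.75


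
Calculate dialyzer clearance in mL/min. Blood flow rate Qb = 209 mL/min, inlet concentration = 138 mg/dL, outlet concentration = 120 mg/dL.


K = Qb * (Cb_in - Cb_out) / Cb_in
K = 209 * (138 - 120) / 138
K = 27.26 mL/min


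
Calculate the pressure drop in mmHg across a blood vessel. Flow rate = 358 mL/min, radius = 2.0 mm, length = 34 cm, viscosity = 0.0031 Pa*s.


dP = 8*mu*L*Q / (pi*r^4)
Q = 358 mL/min = 5.96667e-06 m^3/s
dP = 1000.9 Pa = 1000.9 / 133.322 mmHg = 7.507 mmHg


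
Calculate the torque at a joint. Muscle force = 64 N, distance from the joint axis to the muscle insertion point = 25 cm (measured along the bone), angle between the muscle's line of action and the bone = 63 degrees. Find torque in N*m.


Torque = F * d * sin(theta)   (moment arm = d*sin(theta))
d = 25 cm = 0.25 m
Torque = 64 * 0.25 * sin(63)
Torque = 14.26 N*m


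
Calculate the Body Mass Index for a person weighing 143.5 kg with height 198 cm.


BMI = weight / height^2
height = 198 cm = 1.98 m
BMI = 143.5 / 1.98^2
BMI = 36.6 kg/m^2


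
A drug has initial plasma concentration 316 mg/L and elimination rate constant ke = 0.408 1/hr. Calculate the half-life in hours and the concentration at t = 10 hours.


t_half = ln(2) / ke = 0.693147 / 0.408 = 1.699 hr
C(t) = C0 * exp(-ke*t) = 316 * exp(-0.408*10)
C(10) = 5.343 mg/L


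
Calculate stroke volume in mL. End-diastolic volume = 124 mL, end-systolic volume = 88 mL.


SV = EDV - ESV
SV = 124 - 88
SV = 36 mL


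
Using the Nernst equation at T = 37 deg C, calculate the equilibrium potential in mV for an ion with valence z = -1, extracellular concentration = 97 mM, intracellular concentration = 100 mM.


E = (RT/(zF)) * ln(C_out/C_in)
T = 37 + 273.15 = 310.15 K
E = (8.314 * 310.15 / (-1 * 96485)) * ln(97/100)
E = 0.814 mV


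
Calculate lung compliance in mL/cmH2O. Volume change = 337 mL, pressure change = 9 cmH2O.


C = dV / dP
C = 337 / 9
C = 37.44 mL/cmH2O


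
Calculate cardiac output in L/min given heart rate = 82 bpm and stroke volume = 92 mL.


CO = HR * SV
CO = 82 * 92 / 1000
CO = 7.544 L/min


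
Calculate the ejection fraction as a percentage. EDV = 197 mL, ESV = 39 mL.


SV = EDV - ESV = 197 - 39 = 158 mL
EF = SV/EDV * 100 = 158/197 * 100
EF = 80.2%


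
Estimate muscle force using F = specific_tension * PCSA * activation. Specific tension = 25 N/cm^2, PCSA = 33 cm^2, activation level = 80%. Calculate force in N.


F = sigma * PCSA * activation
F = 25 * 33 * 0.8
F = 660 N


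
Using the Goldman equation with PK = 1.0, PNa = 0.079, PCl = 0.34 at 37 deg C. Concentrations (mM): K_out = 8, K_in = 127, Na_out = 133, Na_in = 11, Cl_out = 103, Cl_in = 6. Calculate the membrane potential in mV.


Vm = (RT/F)*ln((PK*Ko + PNa*Nao + PCl*Cli)/(PK*Ki + PNa*Nai + PCl*Clo))
Numer = 20.547, Denom = 162.889
Vm = -55.33 mV


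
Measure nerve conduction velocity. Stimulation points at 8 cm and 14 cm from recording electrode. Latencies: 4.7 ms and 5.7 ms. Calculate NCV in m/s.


Distance = (14 - 8) / 100 = 0.06 m
dt = (5.7 - 4.7) / 1000 = 0.001 s
NCV = dist / dt = 60 m/s


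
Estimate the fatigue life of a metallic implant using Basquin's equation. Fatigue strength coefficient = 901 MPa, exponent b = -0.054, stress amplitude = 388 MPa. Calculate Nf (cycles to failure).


sigma_a = sigma_f' * (2Nf)^b
2Nf = (sigma_a/sigma_f')^(1/b)
2Nf = (388/901)^(1/-0.054)
2Nf = 5967569.8
Nf = 2.9838e+06


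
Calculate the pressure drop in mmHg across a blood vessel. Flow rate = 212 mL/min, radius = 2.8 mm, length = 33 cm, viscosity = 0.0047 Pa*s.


dP = 8*mu*L*Q / (pi*r^4)
Q = 212 mL/min = 3.53333e-06 m^3/s
dP = 227.041 Pa = 227.041 / 133.322 mmHg = 1.703 mmHg


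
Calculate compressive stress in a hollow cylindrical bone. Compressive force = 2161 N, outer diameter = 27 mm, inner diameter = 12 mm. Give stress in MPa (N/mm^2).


A = pi*(r_o^2 - r_i^2)
r_o = 13.5 mm, r_i = 6 mm
A = 459.458 mm^2
sigma = F/A = 2161 / 459.458
sigma = 4.703 MPa


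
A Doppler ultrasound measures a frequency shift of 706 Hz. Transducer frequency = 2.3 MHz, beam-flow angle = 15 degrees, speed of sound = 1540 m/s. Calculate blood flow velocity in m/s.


v = fd * c / (2 * f0 * cos(theta))
v = 706 * 1540 / (2 * 2.3000e+06 * cos(15))
v = 0.2447 m/s


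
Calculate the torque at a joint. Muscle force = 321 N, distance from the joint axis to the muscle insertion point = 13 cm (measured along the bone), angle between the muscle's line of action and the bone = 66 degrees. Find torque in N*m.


Torque = F * d * sin(theta)   (moment arm = d*sin(theta))
d = 13 cm = 0.13 m
Torque = 321 * 0.13 * sin(66)
Torque = 38.12 N*m


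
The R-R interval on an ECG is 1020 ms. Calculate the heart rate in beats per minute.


HR = 60 / RR_interval(s)
RR = 1020 ms = 1.02 s
HR = 60 / 1.02 = 58.82 bpm


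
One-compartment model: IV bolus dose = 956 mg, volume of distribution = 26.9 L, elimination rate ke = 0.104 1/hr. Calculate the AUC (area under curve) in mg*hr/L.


C0 = Dose/Vd = 956/26.9 = 35.539 mg/L
AUC = C0/ke = 35.539/0.104
AUC = 341.7 mg*hr/L


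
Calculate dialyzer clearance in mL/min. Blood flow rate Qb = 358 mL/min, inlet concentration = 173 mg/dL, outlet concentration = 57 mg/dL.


K = Qb * (Cb_in - Cb_out) / Cb_in
K = 358 * (173 - 57) / 173
K = 240 mL/min


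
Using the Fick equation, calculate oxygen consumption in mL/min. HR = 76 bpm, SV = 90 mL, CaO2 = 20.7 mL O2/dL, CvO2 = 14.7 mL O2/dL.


CO = HR*SV = 76*90/1000 = 6.84 L/min
a-v O2 diff = 20.7 - 14.7 = 6 mL/dL
VO2 = CO * (CaO2-CvO2) * 10 dL/L
VO2 = 6.84 * 6 * 10
VO2 = 410.4 mL/min


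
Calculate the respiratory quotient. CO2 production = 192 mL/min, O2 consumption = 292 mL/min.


RQ = VCO2 / VO2
RQ = 192 / 292
RQ = 0.6575


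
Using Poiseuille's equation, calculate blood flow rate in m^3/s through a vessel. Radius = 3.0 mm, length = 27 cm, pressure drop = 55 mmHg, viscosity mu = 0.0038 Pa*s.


Q = pi*r^4*dP / (8*mu*L)
r = 0.003 m, L = 0.27 m
dP = 55 mmHg = 7332.71 Pa
Q = 2.2733e-04 m^3/s


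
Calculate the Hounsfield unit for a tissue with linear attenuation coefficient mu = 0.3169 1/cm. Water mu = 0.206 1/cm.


HU = ((mu_tissue - mu_water) / mu_water) * 1000
HU = ((0.3169 - 0.206) / 0.206) * 1000
HU = 538.3


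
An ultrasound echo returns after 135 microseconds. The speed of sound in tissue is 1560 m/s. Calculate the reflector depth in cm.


depth = c * t / 2
t = 135 us = 1.3500e-04 s
depth = 1560 * 1.3500e-04 / 2
depth = 0.1053 m = 10.53 cm


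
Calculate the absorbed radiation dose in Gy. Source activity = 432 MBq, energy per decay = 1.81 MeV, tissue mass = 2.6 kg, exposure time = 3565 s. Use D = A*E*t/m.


A = 432 MBq = 4.3200e+08 Bq
E = 1.81 MeV = 2.89962e-13 J
D = A*E*t/m = 4.3200e+08*2.89962e-13*3565/2.6
D = 0.1718 Gy


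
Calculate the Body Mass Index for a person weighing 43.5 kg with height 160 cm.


BMI = weight / height^2
height = 160 cm = 1.6 m
BMI = 43.5 / 1.6^2
BMI = 16.99 kg/m^2


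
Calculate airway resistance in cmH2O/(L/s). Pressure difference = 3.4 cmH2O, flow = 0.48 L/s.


R = dP / flow
R = 3.4 / 0.48
R = 7.083 cmH2O/(L/s)


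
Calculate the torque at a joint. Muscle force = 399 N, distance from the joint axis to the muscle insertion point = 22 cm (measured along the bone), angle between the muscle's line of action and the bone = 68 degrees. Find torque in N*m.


Torque = F * d * sin(theta)   (moment arm = d*sin(theta))
d = 22 cm = 0.22 m
Torque = 399 * 0.22 * sin(68)
Torque = 81.39 N*m


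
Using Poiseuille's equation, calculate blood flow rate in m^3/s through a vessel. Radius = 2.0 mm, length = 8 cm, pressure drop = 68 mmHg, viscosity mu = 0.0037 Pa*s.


Q = pi*r^4*dP / (8*mu*L)
r = 0.002 m, L = 0.08 m
dP = 68 mmHg = 9065.896 Pa
Q = 1.9244e-04 m^3/s


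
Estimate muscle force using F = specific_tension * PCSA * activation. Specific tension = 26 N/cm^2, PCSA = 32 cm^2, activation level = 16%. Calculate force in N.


F = sigma * PCSA * activation
F = 26 * 32 * 0.16
F = 133.1 N


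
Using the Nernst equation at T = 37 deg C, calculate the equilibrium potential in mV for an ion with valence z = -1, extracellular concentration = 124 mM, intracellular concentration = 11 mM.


E = (RT/(zF)) * ln(C_out/C_in)
T = 37 + 273.15 = 310.15 K
E = (8.314 * 310.15 / (-1 * 96485)) * ln(124/11)
E = -64.74 mV


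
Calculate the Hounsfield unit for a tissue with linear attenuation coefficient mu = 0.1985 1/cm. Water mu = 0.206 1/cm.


HU = ((mu_tissue - mu_water) / mu_water) * 1000
HU = ((0.1985 - 0.206) / 0.206) * 1000
HU = -36.41


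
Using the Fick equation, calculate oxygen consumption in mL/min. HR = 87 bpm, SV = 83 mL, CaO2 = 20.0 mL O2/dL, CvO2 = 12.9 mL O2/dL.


CO = HR*SV = 87*83/1000 = 7.221 L/min
a-v O2 diff = 20.0 - 12.9 = 7.1 mL/dL
VO2 = CO * (CaO2-CvO2) * 10 dL/L
VO2 = 7.221 * 7.1 * 10
VO2 = 512.7 mL/min


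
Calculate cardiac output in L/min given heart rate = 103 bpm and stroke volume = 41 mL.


CO = HR * SV
CO = 103 * 41 / 1000
CO = 4.223 L/min


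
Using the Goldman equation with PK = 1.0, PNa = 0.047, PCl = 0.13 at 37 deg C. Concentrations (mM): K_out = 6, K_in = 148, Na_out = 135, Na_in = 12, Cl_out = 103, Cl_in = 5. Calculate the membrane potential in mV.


Vm = (RT/F)*ln((PK*Ko + PNa*Nao + PCl*Cli)/(PK*Ki + PNa*Nai + PCl*Clo))
Numer = 12.995, Denom = 161.954
Vm = -67.42 mV


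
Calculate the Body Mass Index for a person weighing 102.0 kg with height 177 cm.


BMI = weight / height^2
height = 177 cm = 1.77 m
BMI = 102.0 / 1.77^2
BMI = 32.56 kg/m^2


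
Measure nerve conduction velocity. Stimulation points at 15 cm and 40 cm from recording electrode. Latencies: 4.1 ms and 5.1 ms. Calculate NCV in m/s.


Distance = (40 - 15) / 100 = 0.25 m
dt = (5.1 - 4.1) / 1000 = 0.001 s
NCV = dist / dt = 250 m/s


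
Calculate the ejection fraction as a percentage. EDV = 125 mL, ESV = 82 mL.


SV = EDV - ESV = 125 - 82 = 43 mL
EF = SV/EDV * 100 = 43/125 * 100
EF = 34.4%


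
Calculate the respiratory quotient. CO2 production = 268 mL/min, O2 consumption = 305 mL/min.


RQ = VCO2 / VO2
RQ = 268 / 305
RQ = 0.8787


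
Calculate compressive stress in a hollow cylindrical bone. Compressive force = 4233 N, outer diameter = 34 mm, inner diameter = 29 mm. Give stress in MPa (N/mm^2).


A = pi*(r_o^2 - r_i^2)
r_o = 17 mm, r_i = 14.5 mm
A = 247.4 mm^2
sigma = F/A = 4233 / 247.4
sigma = 17.11 MPa


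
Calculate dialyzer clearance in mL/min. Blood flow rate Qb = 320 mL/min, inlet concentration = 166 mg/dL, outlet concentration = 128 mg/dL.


K = Qb * (Cb_in - Cb_out) / Cb_in
K = 320 * (166 - 128) / 166
K = 73.25 mL/min


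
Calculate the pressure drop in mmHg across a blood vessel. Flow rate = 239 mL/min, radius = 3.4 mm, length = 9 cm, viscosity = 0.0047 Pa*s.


dP = 8*mu*L*Q / (pi*r^4)
Q = 239 mL/min = 3.98333e-06 m^3/s
dP = 32.1078 Pa = 32.1078 / 133.322 mmHg = 0.2408 mmHg


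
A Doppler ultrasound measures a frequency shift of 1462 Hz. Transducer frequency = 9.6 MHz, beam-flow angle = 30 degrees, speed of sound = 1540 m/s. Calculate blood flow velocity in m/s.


v = fd * c / (2 * f0 * cos(theta))
v = 1462 * 1540 / (2 * 9.6000e+06 * cos(30))
v = 0.1354 m/s


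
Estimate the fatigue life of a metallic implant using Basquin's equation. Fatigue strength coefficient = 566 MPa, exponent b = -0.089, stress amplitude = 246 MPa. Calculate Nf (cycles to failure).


sigma_a = sigma_f' * (2Nf)^b
2Nf = (sigma_a/sigma_f')^(1/b)
2Nf = (246/566)^(1/-0.089)
2Nf = 11643.466
Nf = 5822


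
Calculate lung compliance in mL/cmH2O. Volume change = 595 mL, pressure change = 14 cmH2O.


C = dV / dP
C = 595 / 14
C = 42.5 mL/cmH2O


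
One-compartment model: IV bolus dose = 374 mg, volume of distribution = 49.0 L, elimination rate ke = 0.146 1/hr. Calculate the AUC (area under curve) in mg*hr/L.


C0 = Dose/Vd = 374/49.0 = 7.63265 mg/L
AUC = C0/ke = 7.63265/0.146
AUC = 52.28 mg*hr/L


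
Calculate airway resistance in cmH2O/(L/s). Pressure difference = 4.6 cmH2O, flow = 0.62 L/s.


R = dP / flow
R = 4.6 / 0.62
R = 7.419 cmH2O/(L/s)


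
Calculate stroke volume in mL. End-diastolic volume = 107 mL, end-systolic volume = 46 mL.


SV = EDV - ESV
SV = 107 - 46
SV = 61 mL


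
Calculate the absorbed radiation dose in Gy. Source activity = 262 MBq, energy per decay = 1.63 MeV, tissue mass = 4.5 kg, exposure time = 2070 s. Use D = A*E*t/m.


A = 262 MBq = 2.6200e+08 Bq
E = 1.63 MeV = 2.61126e-13 J
D = A*E*t/m = 2.6200e+08*2.61126e-13*2070/4.5
D = 0.03147 Gy


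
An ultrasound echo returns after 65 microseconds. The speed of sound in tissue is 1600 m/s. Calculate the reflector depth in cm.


depth = c * t / 2
t = 65 us = 6.5000e-05 s
depth = 1600 * 6.5000e-05 / 2
depth = 0.052 m = 5.2 cm


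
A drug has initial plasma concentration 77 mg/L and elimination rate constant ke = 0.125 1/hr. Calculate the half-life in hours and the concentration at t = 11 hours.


t_half = ln(2) / ke = 0.693147 / 0.125 = 5.545 hr
C(t) = C0 * exp(-ke*t) = 77 * exp(-0.125*11)
C(11) = 19.47 mg/L


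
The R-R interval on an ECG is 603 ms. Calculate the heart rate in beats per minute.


HR = 60 / RR_interval(s)
RR = 603 ms = 0.603 s
HR = 60 / 0.603 = 99.5 bpm


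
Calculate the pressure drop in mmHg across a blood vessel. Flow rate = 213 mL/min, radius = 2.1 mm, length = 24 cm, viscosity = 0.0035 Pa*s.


dP = 8*mu*L*Q / (pi*r^4)
Q = 213 mL/min = 3.55e-06 m^3/s
dP = 390.455 Pa = 390.455 / 133.322 mmHg = 2.929 mmHg


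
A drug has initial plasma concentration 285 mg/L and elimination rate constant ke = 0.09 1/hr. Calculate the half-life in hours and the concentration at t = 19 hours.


t_half = ln(2) / ke = 0.693147 / 0.09 = 7.702 hr
C(t) = C0 * exp(-ke*t) = 285 * exp(-0.09*19)
C(19) = 51.55 mg/L


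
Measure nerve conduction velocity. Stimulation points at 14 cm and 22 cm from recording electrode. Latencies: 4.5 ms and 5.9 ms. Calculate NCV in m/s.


Distance = (22 - 14) / 100 = 0.08 m
dt = (5.9 - 4.5) / 1000 = 0.0014 s
NCV = dist / dt = 57.14 m/s


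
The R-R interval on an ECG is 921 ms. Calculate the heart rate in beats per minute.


HR = 60 / RR_interval(s)
RR = 921 ms = 0.921 s
HR = 60 / 0.921 = 65.15 bpm


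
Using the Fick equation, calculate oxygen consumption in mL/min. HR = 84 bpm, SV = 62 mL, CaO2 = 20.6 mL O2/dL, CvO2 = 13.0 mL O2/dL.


CO = HR*SV = 84*62/1000 = 5.208 L/min
a-v O2 diff = 20.6 - 13.0 = 7.6 mL/dL
VO2 = CO * (CaO2-CvO2) * 10 dL/L
VO2 = 5.208 * 7.6 * 10
VO2 = 395.8 mL/min


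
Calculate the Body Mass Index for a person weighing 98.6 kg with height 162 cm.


BMI = weight / height^2
height = 162 cm = 1.62 m
BMI = 98.6 / 1.62^2
BMI = 37.57 kg/m^2


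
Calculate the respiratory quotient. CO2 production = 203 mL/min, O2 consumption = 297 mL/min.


RQ = VCO2 / VO2
RQ = 203 / 297
RQ = 0.6835


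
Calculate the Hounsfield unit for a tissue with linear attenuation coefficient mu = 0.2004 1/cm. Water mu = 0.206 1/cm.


HU = ((mu_tissue - mu_water) / mu_water) * 1000
HU = ((0.2004 - 0.206) / 0.206) * 1000
HU = -27.18


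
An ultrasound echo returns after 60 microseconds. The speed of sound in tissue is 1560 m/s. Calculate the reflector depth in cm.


depth = c * t / 2
t = 60 us = 6.0000e-05 s
depth = 1560 * 6.0000e-05 / 2
depth = 0.0468 m = 4.68 cm


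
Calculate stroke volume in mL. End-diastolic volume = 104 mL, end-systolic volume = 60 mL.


SV = EDV - ESV
SV = 104 - 60
SV = 44 mL


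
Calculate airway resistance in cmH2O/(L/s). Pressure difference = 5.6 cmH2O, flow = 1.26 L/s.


R = dP / flow
R = 5.6 / 1.26
R = 4.444 cmH2O/(L/s)


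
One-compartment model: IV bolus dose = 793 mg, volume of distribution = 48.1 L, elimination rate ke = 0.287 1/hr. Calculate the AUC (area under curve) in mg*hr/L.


C0 = Dose/Vd = 793/48.1 = 16.4865 mg/L
AUC = C0/ke = 16.4865/0.287
AUC = 57.44 mg*hr/L


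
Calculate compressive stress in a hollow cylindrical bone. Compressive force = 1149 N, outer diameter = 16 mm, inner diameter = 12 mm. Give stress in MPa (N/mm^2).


A = pi*(r_o^2 - r_i^2)
r_o = 8 mm, r_i = 6 mm
A = 87.9646 mm^2
sigma = F/A = 1149 / 87.9646
sigma = 13.06 MPa


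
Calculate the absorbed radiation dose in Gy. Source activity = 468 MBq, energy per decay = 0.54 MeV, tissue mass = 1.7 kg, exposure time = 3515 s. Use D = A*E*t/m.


A = 468 MBq = 4.6800e+08 Bq
E = 0.54 MeV = 8.6508e-14 J
D = A*E*t/m = 4.6800e+08*8.6508e-14*3515/1.7
D = 0.08371 Gy


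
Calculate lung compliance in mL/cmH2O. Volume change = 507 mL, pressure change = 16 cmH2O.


C = dV / dP
C = 507 / 16
C = 31.69 mL/cmH2O


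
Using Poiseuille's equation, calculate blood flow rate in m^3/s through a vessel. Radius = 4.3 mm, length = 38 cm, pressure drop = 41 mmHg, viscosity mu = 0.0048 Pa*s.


Q = pi*r^4*dP / (8*mu*L)
r = 0.0043 m, L = 0.38 m
dP = 41 mmHg = 5466.202 Pa
Q = 4.0234e-04 m^3/s


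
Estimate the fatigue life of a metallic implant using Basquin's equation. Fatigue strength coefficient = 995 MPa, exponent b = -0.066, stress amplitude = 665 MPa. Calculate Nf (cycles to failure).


sigma_a = sigma_f' * (2Nf)^b
2Nf = (sigma_a/sigma_f')^(1/b)
2Nf = (665/995)^(1/-0.066)
2Nf = 448.26714
Nf = 224.1


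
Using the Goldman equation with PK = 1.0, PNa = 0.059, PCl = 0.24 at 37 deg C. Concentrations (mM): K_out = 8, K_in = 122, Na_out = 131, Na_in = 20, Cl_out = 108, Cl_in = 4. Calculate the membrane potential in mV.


Vm = (RT/F)*ln((PK*Ko + PNa*Nao + PCl*Cli)/(PK*Ki + PNa*Nai + PCl*Clo))
Numer = 16.689, Denom = 149.1
Vm = -58.52 mV


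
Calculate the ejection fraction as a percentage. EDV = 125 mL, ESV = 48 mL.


SV = EDV - ESV = 125 - 48 = 77 mL
EF = SV/EDV * 100 = 77/125 * 100
EF = 61.6%


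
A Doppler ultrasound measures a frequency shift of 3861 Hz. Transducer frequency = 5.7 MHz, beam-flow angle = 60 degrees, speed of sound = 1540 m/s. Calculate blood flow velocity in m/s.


v = fd * c / (2 * f0 * cos(theta))
v = 3861 * 1540 / (2 * 5.7000e+06 * cos(60))
v = 1.043 m/s


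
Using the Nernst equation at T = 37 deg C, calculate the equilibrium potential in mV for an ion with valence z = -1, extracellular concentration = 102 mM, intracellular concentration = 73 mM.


E = (RT/(zF)) * ln(C_out/C_in)
T = 37 + 273.15 = 310.15 K
E = (8.314 * 310.15 / (-1 * 96485)) * ln(102/73)
E = -8.94 mV


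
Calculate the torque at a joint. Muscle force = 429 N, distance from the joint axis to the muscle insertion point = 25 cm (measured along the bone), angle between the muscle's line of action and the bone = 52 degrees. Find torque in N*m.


Torque = F * d * sin(theta)   (moment arm = d*sin(theta))
d = 25 cm = 0.25 m
Torque = 429 * 0.25 * sin(52)
Torque = 84.51 N*m


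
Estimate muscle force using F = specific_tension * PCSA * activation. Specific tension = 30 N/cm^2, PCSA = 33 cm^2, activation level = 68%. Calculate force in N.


F = sigma * PCSA * activation
F = 30 * 33 * 0.68
F = 673.2 N


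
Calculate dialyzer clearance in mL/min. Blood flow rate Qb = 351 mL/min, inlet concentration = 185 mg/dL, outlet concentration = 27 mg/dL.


K = Qb * (Cb_in - Cb_out) / Cb_in
K = 351 * (185 - 27) / 185
K = 299.8 mL/min


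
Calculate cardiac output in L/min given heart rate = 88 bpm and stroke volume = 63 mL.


CO = HR * SV
CO = 88 * 63 / 1000
CO = 5.544 L/min


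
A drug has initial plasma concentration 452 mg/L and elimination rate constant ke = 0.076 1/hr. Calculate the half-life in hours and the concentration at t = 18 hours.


t_half = ln(2) / ke = 0.693147 / 0.076 = 9.12 hr
C(t) = C0 * exp(-ke*t) = 452 * exp(-0.076*18)
C(18) = 115.1 mg/L


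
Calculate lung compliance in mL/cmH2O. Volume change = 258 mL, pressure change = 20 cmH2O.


C = dV / dP
C = 258 / 20
C = 12.9 mL/cmH2O


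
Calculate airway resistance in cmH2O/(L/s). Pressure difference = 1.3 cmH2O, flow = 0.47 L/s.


R = dP / flow
R = 1.3 / 0.47
R = 2.766 cmH2O/(L/s)


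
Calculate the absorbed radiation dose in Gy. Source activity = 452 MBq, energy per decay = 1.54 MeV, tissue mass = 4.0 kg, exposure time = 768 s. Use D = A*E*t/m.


A = 452 MBq = 4.5200e+08 Bq
E = 1.54 MeV = 2.46708e-13 J
D = A*E*t/m = 4.5200e+08*2.46708e-13*768/4.0
D = 0.02141 Gy


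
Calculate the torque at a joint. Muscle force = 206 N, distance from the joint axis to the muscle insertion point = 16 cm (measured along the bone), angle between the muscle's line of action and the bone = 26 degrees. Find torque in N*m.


Torque = F * d * sin(theta)   (moment arm = d*sin(theta))
d = 16 cm = 0.16 m
Torque = 206 * 0.16 * sin(26)
Torque = 14.45 N*m


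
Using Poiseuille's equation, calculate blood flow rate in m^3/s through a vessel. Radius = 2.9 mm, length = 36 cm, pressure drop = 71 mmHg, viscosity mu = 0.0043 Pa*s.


Q = pi*r^4*dP / (8*mu*L)
r = 0.0029 m, L = 0.36 m
dP = 71 mmHg = 9465.862 Pa
Q = 1.6984e-04 m^3/s


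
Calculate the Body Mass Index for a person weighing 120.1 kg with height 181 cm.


BMI = weight / height^2
height = 181 cm = 1.81 m
BMI = 120.1 / 1.81^2
BMI = 36.66 kg/m^2


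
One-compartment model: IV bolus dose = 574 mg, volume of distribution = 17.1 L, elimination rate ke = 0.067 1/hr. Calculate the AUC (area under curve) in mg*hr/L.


C0 = Dose/Vd = 574/17.1 = 33.5673 mg/L
AUC = C0/ke = 33.5673/0.067
AUC = 501 mg*hr/L


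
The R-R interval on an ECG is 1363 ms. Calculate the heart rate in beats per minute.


HR = 60 / RR_interval(s)
RR = 1363 ms = 1.363 s
HR = 60 / 1.363 = 44.02 bpm


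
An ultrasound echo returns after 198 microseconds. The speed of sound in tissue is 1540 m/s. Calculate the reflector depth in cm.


depth = c * t / 2
t = 198 us = 1.9800e-04 s
depth = 1540 * 1.9800e-04 / 2
depth = 0.15246 m = 15.246 cm


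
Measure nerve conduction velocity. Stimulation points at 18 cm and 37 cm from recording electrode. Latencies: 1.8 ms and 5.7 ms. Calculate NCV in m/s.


Distance = (37 - 18) / 100 = 0.19 m
dt = (5.7 - 1.8) / 1000 = 0.0039 s
NCV = dist / dt = 48.72 m/s


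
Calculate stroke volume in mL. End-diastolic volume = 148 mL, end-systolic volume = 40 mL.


SV = EDV - ESV
SV = 148 - 40
SV = 108 mL


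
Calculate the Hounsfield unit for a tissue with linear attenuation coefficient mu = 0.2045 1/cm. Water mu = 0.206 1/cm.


HU = ((mu_tissue - mu_water) / mu_water) * 1000
HU = ((0.2045 - 0.206) / 0.206) * 1000
HU = -7.282


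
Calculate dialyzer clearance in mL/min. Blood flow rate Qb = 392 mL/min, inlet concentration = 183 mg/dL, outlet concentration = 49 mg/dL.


K = Qb * (Cb_in - Cb_out) / Cb_in
K = 392 * (183 - 49) / 183
K = 287 mL/min
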